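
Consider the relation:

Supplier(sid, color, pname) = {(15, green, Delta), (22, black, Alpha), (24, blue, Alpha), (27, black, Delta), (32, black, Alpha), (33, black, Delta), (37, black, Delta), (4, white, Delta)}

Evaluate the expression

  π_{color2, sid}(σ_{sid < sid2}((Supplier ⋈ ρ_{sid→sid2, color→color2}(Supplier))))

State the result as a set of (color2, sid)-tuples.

ρ[sid→sid2, color→color2]: schema becomes (sid2, color2, pname); tuples unchanged.
Joining Supplier and ρ_{sid→sid2, color→color2}(Supplier) on pname yields {(15, green, Delta, 15, green), (15, green, Delta, 27, black), (15, green, Delta, 33, black), (15, green, Delta, 37, black), (15, green, Delta, 4, white), (22, black, Alpha, 22, black), (22, black, Alpha, 24, blue), (22, black, Alpha, 32, black), (24, blue, Alpha, 22, black), (24, blue, Alpha, 24, blue), (24, blue, Alpha, 32, black), (27, black, Delta, 15, green), (27, black, Delta, 27, black), (27, black, Delta, 33, black), (27, black, Delta, 37, black), (27, black, Delta, 4, white), (32, black, Alpha, 22, black), (32, black, Alpha, 24, blue), (32, black, Alpha, 32, black), (33, black, Delta, 15, green), (33, black, Delta, 27, black), (33, black, Delta, 33, black), (33, black, Delta, 37, black), (33, black, Delta, 4, white), (37, black, Delta, 15, green), (37, black, Delta, 27, black), (37, black, Delta, 33, black), (37, black, Delta, 37, black), (37, black, Delta, 4, white), (4, white, Delta, 15, green), (4, white, Delta, 27, black), (4, white, Delta, 33, black), (4, white, Delta, 37, black), (4, white, Delta, 4, white)}.
Apply σ_{sid < sid2}; surviving tuples: {(15, green, Delta, 27, black), (15, green, Delta, 33, black), (15, green, Delta, 37, black), (22, black, Alpha, 24, blue), (22, black, Alpha, 32, black), (24, blue, Alpha, 32, black), (27, black, Delta, 33, black), (27, black, Delta, 37, black), (33, black, Delta, 37, black), (4, white, Delta, 15, green), (4, white, Delta, 27, black), (4, white, Delta, 33, black), (4, white, Delta, 37, black)}
π_{color2, sid} gives {(black, 15), (black, 22), (black, 24), (black, 27), (black, 33), (black, 4), (blue, 22), (green, 4)} (5 duplicate(s) eliminated).

{(black, 15), (black, 22), (black, 24), (black, 27), (black, 33), (black, 4), (blue, 22), (green, 4)}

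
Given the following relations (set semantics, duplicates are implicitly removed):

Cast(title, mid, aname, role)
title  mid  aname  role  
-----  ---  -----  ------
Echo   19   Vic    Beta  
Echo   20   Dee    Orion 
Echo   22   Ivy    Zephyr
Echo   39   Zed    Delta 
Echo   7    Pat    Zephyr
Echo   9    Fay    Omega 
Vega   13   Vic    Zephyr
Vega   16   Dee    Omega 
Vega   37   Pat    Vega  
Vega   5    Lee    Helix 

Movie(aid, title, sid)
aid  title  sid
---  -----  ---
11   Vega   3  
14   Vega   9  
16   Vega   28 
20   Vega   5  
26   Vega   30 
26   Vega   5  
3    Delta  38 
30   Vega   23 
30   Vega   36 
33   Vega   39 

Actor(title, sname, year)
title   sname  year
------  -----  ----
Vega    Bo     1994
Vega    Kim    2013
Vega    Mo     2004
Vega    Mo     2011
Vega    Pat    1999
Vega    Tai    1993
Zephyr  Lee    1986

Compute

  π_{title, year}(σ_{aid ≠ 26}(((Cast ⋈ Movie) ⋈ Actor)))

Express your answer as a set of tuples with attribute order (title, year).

{(Vega, 1993), (Vega, 1994), (Vega, 1999), (Vega, 2004), (Vega, 2011), (Vega, 2013)}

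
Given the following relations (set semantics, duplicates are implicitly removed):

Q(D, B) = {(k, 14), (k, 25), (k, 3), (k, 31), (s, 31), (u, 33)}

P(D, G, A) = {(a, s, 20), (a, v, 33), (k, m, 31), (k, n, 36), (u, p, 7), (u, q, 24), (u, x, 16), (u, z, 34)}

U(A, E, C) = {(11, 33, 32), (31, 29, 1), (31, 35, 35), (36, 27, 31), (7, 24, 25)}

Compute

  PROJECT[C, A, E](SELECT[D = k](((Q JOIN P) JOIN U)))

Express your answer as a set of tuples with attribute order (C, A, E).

{(1, 31, 29), (31, 36, 27), (35, 31, 35)}

Q ⋈ P (natural join on D): {(k, 14, m, 31), (k, 14, n, 36), (k, 25, m, 31), (k, 25, n, 36), (k, 3, m, 31), (k, 3, n, 36), (k, 31, m, 31), (k, 31, n, 36), (u, 33, p, 7), (u, 33, q, 24), (u, 33, x, 16), (u, 33, z, 34)}
(Q JOIN P) ⋈ U (natural join on A): {(k, 14, m, 31, 29, 1), (k, 14, m, 31, 35, 35), (k, 14, n, 36, 27, 31), (k, 25, m, 31, 29, 1), (k, 25, m, 31, 35, 35), (k, 25, n, 36, 27, 31), (k, 3, m, 31, 29, 1), (k, 3, m, 31, 35, 35), (k, 3, n, 36, 27, 31), (k, 31, m, 31, 29, 1), (k, 31, m, 31, 35, 35), (k, 31, n, 36, 27, 31), (u, 33, p, 7, 24, 25)}
Apply σ_{D = k}; surviving tuples: {(k, 14, m, 31, 29, 1), (k, 14, m, 31, 35, 35), (k, 14, n, 36, 27, 31), (k, 25, m, 31, 29, 1), (k, 25, m, 31, 35, 35), (k, 25, n, 36, 27, 31), (k, 3, m, 31, 29, 1), (k, 3, m, 31, 35, 35), (k, 3, n, 36, 27, 31), (k, 31, m, 31, 29, 1), (k, 31, m, 31, 35, 35), (k, 31, n, 36, 27, 31)}
π_{C, A, E} gives {(1, 31, 29), (31, 36, 27), (35, 31, 35)} (9 duplicate(s) eliminated).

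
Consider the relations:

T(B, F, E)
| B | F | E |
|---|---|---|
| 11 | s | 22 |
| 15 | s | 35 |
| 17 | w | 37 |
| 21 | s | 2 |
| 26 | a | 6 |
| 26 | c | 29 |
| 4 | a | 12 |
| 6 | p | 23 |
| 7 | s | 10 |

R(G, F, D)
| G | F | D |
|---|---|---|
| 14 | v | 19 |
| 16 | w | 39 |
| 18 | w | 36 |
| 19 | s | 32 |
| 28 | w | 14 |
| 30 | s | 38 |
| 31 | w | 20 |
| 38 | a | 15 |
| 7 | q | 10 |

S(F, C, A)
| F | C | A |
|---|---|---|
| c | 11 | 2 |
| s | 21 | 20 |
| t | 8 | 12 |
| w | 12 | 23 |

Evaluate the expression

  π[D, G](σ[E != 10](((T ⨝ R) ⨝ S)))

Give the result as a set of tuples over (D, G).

T ⋈ R (natural join on F): {(11, s, 22, 19, 32), (11, s, 22, 30, 38), (15, s, 35, 19, 32), (15, s, 35, 30, 38), (17, w, 37, 16, 39), (17, w, 37, 18, 36), (17, w, 37, 28, 14), (17, w, 37, 31, 20), (21, s, 2, 19, 32), (21, s, 2, 30, 38), (26, a, 6, 38, 15), (4, a, 12, 38, 15), (7, s, 10, 19, 32), (7, s, 10, 30, 38)}
(T ⨝ R) ⋈ S (natural join on F): {(11, s, 22, 19, 32, 21, 20), (11, s, 22, 30, 38, 21, 20), (15, s, 35, 19, 32, 21, 20), (15, s, 35, 30, 38, 21, 20), (17, w, 37, 16, 39, 12, 23), (17, w, 37, 18, 36, 12, 23), (17, w, 37, 28, 14, 12, 23), (17, w, 37, 31, 20, 12, 23), (21, s, 2, 19, 32, 21, 20), (21, s, 2, 30, 38, 21, 20), (7, s, 10, 19, 32, 21, 20), (7, s, 10, 30, 38, 21, 20)}
Filtering on E != 10 leaves {(11, s, 22, 19, 32, 21, 20), (11, s, 22, 30, 38, 21, 20), (15, s, 35, 19, 32, 21, 20), (15, s, 35, 30, 38, 21, 20), (17, w, 37, 16, 39, 12, 23), (17, w, 37, 18, 36, 12, 23), (17, w, 37, 28, 14, 12, 23), (17, w, 37, 31, 20, 12, 23), (21, s, 2, 19, 32, 21, 20), (21, s, 2, 30, 38, 21, 20)}.
Keep only column(s) D, G (4 duplicate(s) eliminated): {(14, 28), (20, 31), (32, 19), (36, 18), (38, 30), (39, 16)}

{(14, 28), (20, 31), (32, 19), (36, 18), (38, 30), (39, 16)}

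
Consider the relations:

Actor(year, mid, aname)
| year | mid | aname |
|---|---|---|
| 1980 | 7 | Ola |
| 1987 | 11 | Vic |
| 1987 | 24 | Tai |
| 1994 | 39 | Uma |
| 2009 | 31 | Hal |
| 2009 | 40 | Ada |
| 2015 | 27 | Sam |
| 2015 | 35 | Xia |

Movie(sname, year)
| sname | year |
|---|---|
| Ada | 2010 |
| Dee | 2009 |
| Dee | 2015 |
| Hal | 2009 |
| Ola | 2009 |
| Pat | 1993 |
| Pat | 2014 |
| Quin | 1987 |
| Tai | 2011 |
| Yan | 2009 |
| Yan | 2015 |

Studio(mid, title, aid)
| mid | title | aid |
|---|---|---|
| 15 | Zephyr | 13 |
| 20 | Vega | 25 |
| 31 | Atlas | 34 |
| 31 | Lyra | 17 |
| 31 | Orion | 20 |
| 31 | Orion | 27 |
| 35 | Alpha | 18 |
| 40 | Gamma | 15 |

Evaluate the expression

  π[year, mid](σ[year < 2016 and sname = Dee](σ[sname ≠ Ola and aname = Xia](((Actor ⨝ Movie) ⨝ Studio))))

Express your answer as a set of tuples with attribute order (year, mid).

{(2015, 35)}

Actor ⋈ Movie (natural join on year): {(1987, 11, Vic, Quin), (1987, 24, Tai, Quin), (2009, 31, Hal, Dee), (2009, 31, Hal, Hal), (2009, 31, Hal, Ola), (2009, 31, Hal, Yan), (2009, 40, Ada, Dee), (2009, 40, Ada, Hal), (2009, 40, Ada, Ola), (2009, 40, Ada, Yan), (2015, 27, Sam, Dee), (2015, 27, Sam, Yan), (2015, 35, Xia, Dee), (2015, 35, Xia, Yan)}
(Actor ⨝ Movie) ⋈ Studio (natural join on mid): {(2009, 31, Hal, Dee, Atlas, 34), (2009, 31, Hal, Dee, Lyra, 17), (2009, 31, Hal, Dee, Orion, 20), (2009, 31, Hal, Dee, Orion, 27), (2009, 31, Hal, Hal, Atlas, 34), (2009, 31, Hal, Hal, Lyra, 17), (2009, 31, Hal, Hal, Orion, 20), (2009, 31, Hal, Hal, Orion, 27), (2009, 31, Hal, Ola, Atlas, 34), (2009, 31, Hal, Ola, Lyra, 17), (2009, 31, Hal, Ola, Orion, 20), (2009, 31, Hal, Ola, Orion, 27), (2009, 31, Hal, Yan, Atlas, 34), (2009, 31, Hal, Yan, Lyra, 17), (2009, 31, Hal, Yan, Orion, 20), (2009, 31, Hal, Yan, Orion, 27), (2009, 40, Ada, Dee, Gamma, 15), (2009, 40, Ada, Hal, Gamma, 15), (2009, 40, Ada, Ola, Gamma, 15), (2009, 40, Ada, Yan, Gamma, 15), (2015, 35, Xia, Dee, Alpha, 18), (2015, 35, Xia, Yan, Alpha, 18)}
Filtering on sname ≠ Ola and aname = Xia leaves {(2015, 35, Xia, Dee, Alpha, 18), (2015, 35, Xia, Yan, Alpha, 18)}.
Filtering on year < 2016 and sname = Dee leaves {(2015, 35, Xia, Dee, Alpha, 18)}.
Keep only column(s) year, mid: {(2015, 35)}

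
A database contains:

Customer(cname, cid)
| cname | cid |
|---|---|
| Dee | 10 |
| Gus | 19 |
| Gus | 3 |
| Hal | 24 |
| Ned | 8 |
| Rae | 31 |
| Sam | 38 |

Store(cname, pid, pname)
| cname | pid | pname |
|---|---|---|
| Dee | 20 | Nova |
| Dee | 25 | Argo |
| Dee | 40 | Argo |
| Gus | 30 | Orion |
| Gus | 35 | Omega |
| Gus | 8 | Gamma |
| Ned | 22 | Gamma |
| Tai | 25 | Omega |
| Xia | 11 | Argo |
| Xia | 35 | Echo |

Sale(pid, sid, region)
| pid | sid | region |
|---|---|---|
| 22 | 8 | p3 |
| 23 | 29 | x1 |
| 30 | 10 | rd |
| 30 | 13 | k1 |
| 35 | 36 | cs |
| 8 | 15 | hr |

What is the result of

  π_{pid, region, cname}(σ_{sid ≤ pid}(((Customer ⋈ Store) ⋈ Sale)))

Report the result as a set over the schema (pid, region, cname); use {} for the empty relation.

{(22, p3, Ned), (30, k1, Gus), (30, rd, Gus)}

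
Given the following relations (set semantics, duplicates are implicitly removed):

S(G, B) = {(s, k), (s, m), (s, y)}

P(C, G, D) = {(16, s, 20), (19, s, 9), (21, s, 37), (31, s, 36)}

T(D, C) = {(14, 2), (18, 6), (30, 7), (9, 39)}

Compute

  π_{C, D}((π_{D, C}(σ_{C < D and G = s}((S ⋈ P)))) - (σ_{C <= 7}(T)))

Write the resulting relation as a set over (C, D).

Natural join on G: {(s, k, 16, 20), (s, k, 19, 9), (s, k, 21, 37), (s, k, 31, 36), (s, m, 16, 20), (s, m, 19, 9), (s, m, 21, 37), (s, m, 31, 36), (s, y, 16, 20), (s, y, 19, 9), (s, y, 21, 37), (s, y, 31, 36)}
Apply σ_{C < D and G = s}; surviving tuples: {(s, k, 16, 20), (s, k, 21, 37), (s, k, 31, 36), (s, m, 16, 20), (s, m, 21, 37), (s, m, 31, 36), (s, y, 16, 20), (s, y, 21, 37), (s, y, 31, 36)}
π_{D, C} gives {(20, 16), (36, 31), (37, 21)} (6 duplicate(s) eliminated).
Apply σ_{C <= 7}; surviving tuples: {(14, 2), (18, 6), (30, 7)}
Difference: {(20, 16), (36, 31), (37, 21)} with {(14, 2), (18, 6), (30, 7)} → {(20, 16), (36, 31), (37, 21)}
π_{C, D} gives {(16, 20), (21, 37), (31, 36)}.

{(16, 20), (21, 37), (31, 36)}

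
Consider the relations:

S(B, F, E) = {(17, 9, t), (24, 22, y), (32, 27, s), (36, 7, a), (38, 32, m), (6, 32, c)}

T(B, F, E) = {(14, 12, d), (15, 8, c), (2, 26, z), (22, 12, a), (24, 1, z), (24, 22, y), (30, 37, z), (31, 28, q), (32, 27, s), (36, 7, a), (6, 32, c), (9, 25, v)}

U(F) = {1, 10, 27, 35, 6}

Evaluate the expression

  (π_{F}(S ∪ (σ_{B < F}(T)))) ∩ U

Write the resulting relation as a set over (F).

{27}

σ[B < F]: keep tuples satisfying B < F → {(2, 26, z), (30, 37, z), (6, 32, c), (9, 25, v)}
Taking the union: {(17, 9, t), (2, 26, z), (24, 22, y), (30, 37, z), (32, 27, s), (36, 7, a), (38, 32, m), (6, 32, c), (9, 25, v)}
π_{F} gives {22, 25, 26, 27, 32, 37, 7, 9} (1 duplicate(s) eliminated).
Taking the intersection: {27}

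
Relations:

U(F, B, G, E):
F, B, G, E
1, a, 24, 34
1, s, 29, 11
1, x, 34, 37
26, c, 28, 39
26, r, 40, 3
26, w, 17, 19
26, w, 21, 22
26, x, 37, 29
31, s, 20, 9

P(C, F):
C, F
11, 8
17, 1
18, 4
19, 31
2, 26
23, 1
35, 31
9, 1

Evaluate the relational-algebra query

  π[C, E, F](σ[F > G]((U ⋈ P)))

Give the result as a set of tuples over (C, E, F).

Natural join on F: {(1, a, 24, 34, 17), (1, a, 24, 34, 23), (1, a, 24, 34, 9), (1, s, 29, 11, 17), (1, s, 29, 11, 23), (1, s, 29, 11, 9), (1, x, 34, 37, 17), (1, x, 34, 37, 23), (1, x, 34, 37, 9), (26, c, 28, 39, 2), (26, r, 40, 3, 2), (26, w, 17, 19, 2), (26, w, 21, 22, 2), (26, x, 37, 29, 2), (31, s, 20, 9, 19), (31, s, 20, 9, 35)}
Selection F > G: {(26, w, 17, 19, 2), (26, w, 21, 22, 2), (31, s, 20, 9, 19), (31, s, 20, 9, 35)}
π_{C, E, F} gives {(19, 9, 31), (2, 19, 26), (2, 22, 26), (35, 9, 31)}.

{(19, 9, 31), (2, 19, 26), (2, 22, 26), (35, 9, 31)}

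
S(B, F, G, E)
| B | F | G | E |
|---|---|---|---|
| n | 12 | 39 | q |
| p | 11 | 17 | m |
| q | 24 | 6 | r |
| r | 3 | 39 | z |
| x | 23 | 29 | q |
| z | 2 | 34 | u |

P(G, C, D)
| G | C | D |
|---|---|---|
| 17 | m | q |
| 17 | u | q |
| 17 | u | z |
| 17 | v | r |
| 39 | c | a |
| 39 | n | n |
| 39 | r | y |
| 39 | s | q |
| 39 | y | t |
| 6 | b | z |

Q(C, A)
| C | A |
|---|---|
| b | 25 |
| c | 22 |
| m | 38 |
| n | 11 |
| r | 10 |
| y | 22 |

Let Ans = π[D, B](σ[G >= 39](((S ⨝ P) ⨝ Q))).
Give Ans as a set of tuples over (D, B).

S ⋈ P (natural join on G): {(n, 12, 39, q, c, a), (n, 12, 39, q, n, n), (n, 12, 39, q, r, y), (n, 12, 39, q, s, q), (n, 12, 39, q, y, t), (p, 11, 17, m, m, q), (p, 11, 17, m, u, q), (p, 11, 17, m, u, z), (p, 11, 17, m, v, r), (q, 24, 6, r, b, z), (r, 3, 39, z, c, a), (r, 3, 39, z, n, n), (r, 3, 39, z, r, y), (r, 3, 39, z, s, q), (r, 3, 39, z, y, t)}
(S ⨝ P) ⋈ Q (natural join on C): {(n, 12, 39, q, c, a, 22), (n, 12, 39, q, n, n, 11), (n, 12, 39, q, r, y, 10), (n, 12, 39, q, y, t, 22), (p, 11, 17, m, m, q, 38), (q, 24, 6, r, b, z, 25), (r, 3, 39, z, c, a, 22), (r, 3, 39, z, n, n, 11), (r, 3, 39, z, r, y, 10), (r, 3, 39, z, y, t, 22)}
Filtering on G >= 39 leaves {(n, 12, 39, q, c, a, 22), (n, 12, 39, q, n, n, 11), (n, 12, 39, q, r, y, 10), (n, 12, 39, q, y, t, 22), (r, 3, 39, z, c, a, 22), (r, 3, 39, z, n, n, 11), (r, 3, 39, z, r, y, 10), (r, 3, 39, z, y, t, 22)}.
Keep only column(s) D, B: {(a, n), (a, r), (n, n), (n, r), (t, n), (t, r), (y, n), (y, r)}

{(a, n), (a, r), (n, n), (n, r), (t, n), (t, r), (y, n), (y, r)}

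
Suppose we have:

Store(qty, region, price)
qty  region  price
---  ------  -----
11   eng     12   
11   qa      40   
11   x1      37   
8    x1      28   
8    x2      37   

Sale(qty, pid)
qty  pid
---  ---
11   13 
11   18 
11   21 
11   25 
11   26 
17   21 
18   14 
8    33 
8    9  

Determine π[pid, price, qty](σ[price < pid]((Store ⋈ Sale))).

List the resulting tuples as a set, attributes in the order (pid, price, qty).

{(13, 12, 11), (18, 12, 11), (21, 12, 11), (25, 12, 11), (26, 12, 11), (33, 28, 8)}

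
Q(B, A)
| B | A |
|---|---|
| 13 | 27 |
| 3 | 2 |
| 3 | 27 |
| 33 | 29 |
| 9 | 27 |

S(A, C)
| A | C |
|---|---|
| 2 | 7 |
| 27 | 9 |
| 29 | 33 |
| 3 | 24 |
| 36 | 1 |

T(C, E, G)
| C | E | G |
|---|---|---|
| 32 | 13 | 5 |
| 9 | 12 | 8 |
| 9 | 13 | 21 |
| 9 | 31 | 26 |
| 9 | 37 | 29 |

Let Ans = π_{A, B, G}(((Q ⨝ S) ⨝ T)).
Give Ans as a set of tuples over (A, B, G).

{(27, 13, 21), (27, 13, 26), (27, 13, 29), (27, 13, 8), (27, 3, 21), (27, 3, 26), (27, 3, 29), (27, 3, 8), (27, 9, 21), (27, 9, 26), (27, 9, 29), (27, 9, 8)}

Q ⋈ S (natural join on A): {(13, 27, 9), (3, 2, 7), (3, 27, 9), (33, 29, 33), (9, 27, 9)}
(Q ⨝ S) ⋈ T (natural join on C): {(13, 27, 9, 12, 8), (13, 27, 9, 13, 21), (13, 27, 9, 31, 26), (13, 27, 9, 37, 29), (3, 27, 9, 12, 8), (3, 27, 9, 13, 21), (3, 27, 9, 31, 26), (3, 27, 9, 37, 29), (9, 27, 9, 12, 8), (9, 27, 9, 13, 21), (9, 27, 9, 31, 26), (9, 27, 9, 37, 29)}
Projecting to A, B, G: {(27, 13, 21), (27, 13, 26), (27, 13, 29), (27, 13, 8), (27, 3, 21), (27, 3, 26), (27, 3, 29), (27, 3, 8), (27, 9, 21), (27, 9, 26), (27, 9, 29), (27, 9, 8)}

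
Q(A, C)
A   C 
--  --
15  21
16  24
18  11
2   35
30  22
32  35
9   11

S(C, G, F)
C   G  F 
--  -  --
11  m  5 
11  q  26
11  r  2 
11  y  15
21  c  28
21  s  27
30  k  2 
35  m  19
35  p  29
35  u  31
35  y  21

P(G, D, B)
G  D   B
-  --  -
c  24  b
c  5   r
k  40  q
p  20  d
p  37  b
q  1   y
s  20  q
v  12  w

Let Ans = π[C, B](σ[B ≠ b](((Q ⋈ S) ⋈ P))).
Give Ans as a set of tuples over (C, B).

Natural join on C: {(15, 21, c, 28), (15, 21, s, 27), (18, 11, m, 5), (18, 11, q, 26), (18, 11, r, 2), (18, 11, y, 15), (2, 35, m, 19), (2, 35, p, 29), (2, 35, u, 31), (2, 35, y, 21), (32, 35, m, 19), (32, 35, p, 29), (32, 35, u, 31), (32, 35, y, 21), (9, 11, m, 5), (9, 11, q, 26), (9, 11, r, 2), (9, 11, y, 15)}
Natural join on G: {(15, 21, c, 28, 24, b), (15, 21, c, 28, 5, r), (15, 21, s, 27, 20, q), (18, 11, q, 26, 1, y), (2, 35, p, 29, 20, d), (2, 35, p, 29, 37, b), (32, 35, p, 29, 20, d), (32, 35, p, 29, 37, b), (9, 11, q, 26, 1, y)}
Filtering on B ≠ b leaves {(15, 21, c, 28, 5, r), (15, 21, s, 27, 20, q), (18, 11, q, 26, 1, y), (2, 35, p, 29, 20, d), (32, 35, p, 29, 20, d), (9, 11, q, 26, 1, y)}.
Keep only column(s) C, B (2 duplicate(s) eliminated): {(11, y), (21, q), (21, r), (35, d)}

{(11, y), (21, q), (21, r), (35, d)}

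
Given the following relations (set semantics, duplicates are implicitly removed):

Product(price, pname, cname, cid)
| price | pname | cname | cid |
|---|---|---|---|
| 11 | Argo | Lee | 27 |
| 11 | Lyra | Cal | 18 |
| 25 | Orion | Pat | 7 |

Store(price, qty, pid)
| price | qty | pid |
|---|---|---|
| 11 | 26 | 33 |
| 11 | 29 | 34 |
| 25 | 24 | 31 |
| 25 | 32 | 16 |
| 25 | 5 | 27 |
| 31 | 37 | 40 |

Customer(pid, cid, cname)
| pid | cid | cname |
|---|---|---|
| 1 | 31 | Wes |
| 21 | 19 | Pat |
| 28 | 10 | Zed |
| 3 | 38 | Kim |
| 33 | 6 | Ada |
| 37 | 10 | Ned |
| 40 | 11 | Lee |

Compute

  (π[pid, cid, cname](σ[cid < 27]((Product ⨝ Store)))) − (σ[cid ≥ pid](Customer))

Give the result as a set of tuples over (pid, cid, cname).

{(16, 7, Pat), (27, 7, Pat), (31, 7, Pat), (33, 18, Cal), (34, 18, Cal)}

Product ⋈ Store (natural join on price): {(11, Argo, Lee, 27, 26, 33), (11, Argo, Lee, 27, 29, 34), (11, Lyra, Cal, 18, 26, 33), (11, Lyra, Cal, 18, 29, 34), (25, Orion, Pat, 7, 24, 31), (25, Orion, Pat, 7, 32, 16), (25, Orion, Pat, 7, 5, 27)}
Selection cid < 27: {(11, Lyra, Cal, 18, 26, 33), (11, Lyra, Cal, 18, 29, 34), (25, Orion, Pat, 7, 24, 31), (25, Orion, Pat, 7, 32, 16), (25, Orion, Pat, 7, 5, 27)}
Keep only column(s) pid, cid, cname: {(16, 7, Pat), (27, 7, Pat), (31, 7, Pat), (33, 18, Cal), (34, 18, Cal)}
Selection cid ≥ pid: {(1, 31, Wes), (3, 38, Kim)}
Difference: {(16, 7, Pat), (27, 7, Pat), (31, 7, Pat), (33, 18, Cal), (34, 18, Cal)} with {(1, 31, Wes), (3, 38, Kim)} → {(16, 7, Pat), (27, 7, Pat), (31, 7, Pat), (33, 18, Cal), (34, 18, Cal)}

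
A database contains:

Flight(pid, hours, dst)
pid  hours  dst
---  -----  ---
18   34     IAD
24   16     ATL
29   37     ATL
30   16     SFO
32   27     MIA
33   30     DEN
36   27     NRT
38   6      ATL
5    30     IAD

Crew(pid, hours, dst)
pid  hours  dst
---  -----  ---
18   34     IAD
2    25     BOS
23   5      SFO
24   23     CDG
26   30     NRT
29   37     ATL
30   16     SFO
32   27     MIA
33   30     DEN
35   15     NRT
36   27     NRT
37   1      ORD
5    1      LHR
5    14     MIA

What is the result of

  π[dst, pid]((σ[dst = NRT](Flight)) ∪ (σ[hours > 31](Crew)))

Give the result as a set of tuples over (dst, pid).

{(ATL, 29), (IAD, 18), (NRT, 36)}

Selection dst = NRT: {(36, 27, NRT)}
Selection hours > 31: {(18, 34, IAD), (29, 37, ATL)}
Set union of the two operands is {(18, 34, IAD), (29, 37, ATL), (36, 27, NRT)}.
π_{dst, pid} gives {(ATL, 29), (IAD, 18), (NRT, 36)}.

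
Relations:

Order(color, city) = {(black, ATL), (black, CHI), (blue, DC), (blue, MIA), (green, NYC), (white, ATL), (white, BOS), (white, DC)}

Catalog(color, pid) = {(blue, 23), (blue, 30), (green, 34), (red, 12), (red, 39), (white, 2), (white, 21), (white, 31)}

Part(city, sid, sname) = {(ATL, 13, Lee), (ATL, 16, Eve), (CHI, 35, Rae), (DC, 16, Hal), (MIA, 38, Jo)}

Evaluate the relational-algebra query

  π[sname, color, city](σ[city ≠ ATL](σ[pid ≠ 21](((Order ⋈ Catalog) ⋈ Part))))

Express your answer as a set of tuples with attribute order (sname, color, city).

{(Hal, blue, DC), (Hal, white, DC), (Jo, blue, MIA)}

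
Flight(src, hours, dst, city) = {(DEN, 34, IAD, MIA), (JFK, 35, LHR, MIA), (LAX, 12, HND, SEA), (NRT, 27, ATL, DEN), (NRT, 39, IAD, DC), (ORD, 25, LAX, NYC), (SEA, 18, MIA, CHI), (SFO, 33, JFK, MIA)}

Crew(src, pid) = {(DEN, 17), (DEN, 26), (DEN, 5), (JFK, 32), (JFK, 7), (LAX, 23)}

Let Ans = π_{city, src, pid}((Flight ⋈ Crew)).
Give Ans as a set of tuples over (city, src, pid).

Joining Flight and Crew on src yields {(DEN, 34, IAD, MIA, 17), (DEN, 34, IAD, MIA, 26), (DEN, 34, IAD, MIA, 5), (JFK, 35, LHR, MIA, 32), (JFK, 35, LHR, MIA, 7), (LAX, 12, HND, SEA, 23)}.
Projecting to city, src, pid: {(MIA, DEN, 17), (MIA, DEN, 26), (MIA, DEN, 5), (MIA, JFK, 32), (MIA, JFK, 7), (SEA, LAX, 23)}

{(MIA, DEN, 17), (MIA, DEN, 26), (MIA, DEN, 5), (MIA, JFK, 32), (MIA, JFK, 7), (SEA, LAX, 23)}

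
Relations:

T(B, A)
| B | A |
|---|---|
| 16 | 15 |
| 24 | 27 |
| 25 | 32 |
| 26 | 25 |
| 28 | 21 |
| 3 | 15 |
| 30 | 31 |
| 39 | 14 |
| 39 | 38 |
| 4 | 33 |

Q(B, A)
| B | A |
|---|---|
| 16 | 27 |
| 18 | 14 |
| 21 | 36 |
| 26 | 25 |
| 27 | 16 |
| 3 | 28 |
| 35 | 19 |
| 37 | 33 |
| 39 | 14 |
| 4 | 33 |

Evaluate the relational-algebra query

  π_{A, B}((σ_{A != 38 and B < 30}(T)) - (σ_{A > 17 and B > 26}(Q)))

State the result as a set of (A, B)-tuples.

{(15, 16), (15, 3), (21, 28), (25, 26), (27, 24), (32, 25), (33, 4)}

Selection A != 38 and B < 30: {(16, 15), (24, 27), (25, 32), (26, 25), (28, 21), (3, 15), (4, 33)}
Selection A > 17 and B > 26: {(35, 19), (37, 33)}
Difference: {(16, 15), (24, 27), (25, 32), (26, 25), (28, 21), (3, 15), (4, 33)} with {(35, 19), (37, 33)} → {(16, 15), (24, 27), (25, 32), (26, 25), (28, 21), (3, 15), (4, 33)}
π[A, B]: project onto (A, B) → {(15, 16), (15, 3), (21, 28), (25, 26), (27, 24), (32, 25), (33, 4)}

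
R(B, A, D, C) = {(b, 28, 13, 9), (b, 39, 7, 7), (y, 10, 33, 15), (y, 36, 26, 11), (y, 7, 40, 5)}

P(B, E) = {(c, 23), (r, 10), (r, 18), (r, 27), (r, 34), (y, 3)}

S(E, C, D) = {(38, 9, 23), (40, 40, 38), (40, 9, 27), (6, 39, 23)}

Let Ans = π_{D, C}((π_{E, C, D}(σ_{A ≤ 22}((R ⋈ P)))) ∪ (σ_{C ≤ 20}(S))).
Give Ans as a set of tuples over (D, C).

Joining R and P on B yields {(y, 10, 33, 15, 3), (y, 36, 26, 11, 3), (y, 7, 40, 5, 3)}.
σ[A ≤ 22]: keep tuples satisfying A ≤ 22 → {(y, 10, 33, 15, 3), (y, 7, 40, 5, 3)}
Keep only column(s) E, C, D: {(3, 15, 33), (3, 5, 40)}
σ[C ≤ 20]: keep tuples satisfying C ≤ 20 → {(38, 9, 23), (40, 9, 27)}
Set union of the two operands is {(3, 15, 33), (3, 5, 40), (38, 9, 23), (40, 9, 27)}.
Keep only column(s) D, C: {(23, 9), (27, 9), (33, 15), (40, 5)}

{(23, 9), (27, 9), (33, 15), (40, 5)}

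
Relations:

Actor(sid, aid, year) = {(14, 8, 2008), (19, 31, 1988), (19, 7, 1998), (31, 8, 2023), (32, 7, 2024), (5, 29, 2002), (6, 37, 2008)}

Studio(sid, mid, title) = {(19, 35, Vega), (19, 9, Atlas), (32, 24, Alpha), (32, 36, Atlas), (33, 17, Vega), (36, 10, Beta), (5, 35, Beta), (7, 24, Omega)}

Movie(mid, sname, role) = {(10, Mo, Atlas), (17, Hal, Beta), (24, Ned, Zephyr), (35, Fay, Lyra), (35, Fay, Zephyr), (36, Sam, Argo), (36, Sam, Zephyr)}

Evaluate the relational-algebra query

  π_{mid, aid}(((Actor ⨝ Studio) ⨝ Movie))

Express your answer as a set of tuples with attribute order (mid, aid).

{(24, 7), (35, 29), (35, 31), (35, 7), (36, 7)}

Joining Actor and Studio on sid yields {(19, 31, 1988, 35, Vega), (19, 31, 1988, 9, Atlas), (19, 7, 1998, 35, Vega), (19, 7, 1998, 9, Atlas), (32, 7, 2024, 24, Alpha), (32, 7, 2024, 36, Atlas), (5, 29, 2002, 35, Beta)}.
Joining (Actor ⨝ Studio) and Movie on mid yields {(19, 31, 1988, 35, Vega, Fay, Lyra), (19, 31, 1988, 35, Vega, Fay, Zephyr), (19, 7, 1998, 35, Vega, Fay, Lyra), (19, 7, 1998, 35, Vega, Fay, Zephyr), (32, 7, 2024, 24, Alpha, Ned, Zephyr), (32, 7, 2024, 36, Atlas, Sam, Argo), (32, 7, 2024, 36, Atlas, Sam, Zephyr), (5, 29, 2002, 35, Beta, Fay, Lyra), (5, 29, 2002, 35, Beta, Fay, Zephyr)}.
Projecting to mid, aid (4 duplicate(s) eliminated): {(24, 7), (35, 29), (35, 31), (35, 7), (36, 7)}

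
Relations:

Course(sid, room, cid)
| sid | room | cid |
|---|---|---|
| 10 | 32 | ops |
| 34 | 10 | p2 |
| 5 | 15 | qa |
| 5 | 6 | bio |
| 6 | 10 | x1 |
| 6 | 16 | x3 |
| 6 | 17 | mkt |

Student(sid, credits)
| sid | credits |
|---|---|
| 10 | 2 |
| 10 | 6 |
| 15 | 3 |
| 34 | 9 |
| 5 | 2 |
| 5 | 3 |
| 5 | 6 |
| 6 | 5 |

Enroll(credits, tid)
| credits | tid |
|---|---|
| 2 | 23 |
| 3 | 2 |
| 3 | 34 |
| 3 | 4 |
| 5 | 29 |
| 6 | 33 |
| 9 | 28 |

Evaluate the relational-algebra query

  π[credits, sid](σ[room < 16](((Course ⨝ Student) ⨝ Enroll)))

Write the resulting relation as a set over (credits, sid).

{(2, 5), (3, 5), (5, 6), (6, 5), (9, 34)}

Natural join on sid: {(10, 32, ops, 2), (10, 32, ops, 6), (34, 10, p2, 9), (5, 15, qa, 2), (5, 15, qa, 3), (5, 15, qa, 6), (5, 6, bio, 2), (5, 6, bio, 3), (5, 6, bio, 6), (6, 10, x1, 5), (6, 16, x3, 5), (6, 17, mkt, 5)}
Natural join on credits: {(10, 32, ops, 2, 23), (10, 32, ops, 6, 33), (34, 10, p2, 9, 28), (5, 15, qa, 2, 23), (5, 15, qa, 3, 2), (5, 15, qa, 3, 34), (5, 15, qa, 3, 4), (5, 15, qa, 6, 33), (5, 6, bio, 2, 23), (5, 6, bio, 3, 2), (5, 6, bio, 3, 34), (5, 6, bio, 3, 4), (5, 6, bio, 6, 33), (6, 10, x1, 5, 29), (6, 16, x3, 5, 29), (6, 17, mkt, 5, 29)}
Apply σ_{room < 16}; surviving tuples: {(34, 10, p2, 9, 28), (5, 15, qa, 2, 23), (5, 15, qa, 3, 2), (5, 15, qa, 3, 34), (5, 15, qa, 3, 4), (5, 15, qa, 6, 33), (5, 6, bio, 2, 23), (5, 6, bio, 3, 2), (5, 6, bio, 3, 34), (5, 6, bio, 3, 4), (5, 6, bio, 6, 33), (6, 10, x1, 5, 29)}
π[credits, sid]: project onto (credits, sid) (7 duplicate(s) eliminated) → {(2, 5), (3, 5), (5, 6), (6, 5), (9, 34)}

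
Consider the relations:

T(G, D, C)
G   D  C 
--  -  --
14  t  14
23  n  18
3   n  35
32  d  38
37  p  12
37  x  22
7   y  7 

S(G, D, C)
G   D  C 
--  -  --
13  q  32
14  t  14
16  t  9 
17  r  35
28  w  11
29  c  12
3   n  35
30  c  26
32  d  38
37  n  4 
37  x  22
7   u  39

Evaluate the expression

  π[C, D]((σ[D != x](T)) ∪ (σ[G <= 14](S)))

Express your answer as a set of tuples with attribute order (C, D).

{(12, p), (14, t), (18, n), (32, q), (35, n), (38, d), (39, u), (7, y)}

Filtering on D != x leaves {(14, t, 14), (23, n, 18), (3, n, 35), (32, d, 38), (37, p, 12), (7, y, 7)}.
Filtering on G <= 14 leaves {(13, q, 32), (14, t, 14), (3, n, 35), (7, u, 39)}.
Set union of the two operands is {(13, q, 32), (14, t, 14), (23, n, 18), (3, n, 35), (32, d, 38), (37, p, 12), (7, u, 39), (7, y, 7)}.
π_{C, D} gives {(12, p), (14, t), (18, n), (32, q), (35, n), (38, d), (39, u), (7, y)}.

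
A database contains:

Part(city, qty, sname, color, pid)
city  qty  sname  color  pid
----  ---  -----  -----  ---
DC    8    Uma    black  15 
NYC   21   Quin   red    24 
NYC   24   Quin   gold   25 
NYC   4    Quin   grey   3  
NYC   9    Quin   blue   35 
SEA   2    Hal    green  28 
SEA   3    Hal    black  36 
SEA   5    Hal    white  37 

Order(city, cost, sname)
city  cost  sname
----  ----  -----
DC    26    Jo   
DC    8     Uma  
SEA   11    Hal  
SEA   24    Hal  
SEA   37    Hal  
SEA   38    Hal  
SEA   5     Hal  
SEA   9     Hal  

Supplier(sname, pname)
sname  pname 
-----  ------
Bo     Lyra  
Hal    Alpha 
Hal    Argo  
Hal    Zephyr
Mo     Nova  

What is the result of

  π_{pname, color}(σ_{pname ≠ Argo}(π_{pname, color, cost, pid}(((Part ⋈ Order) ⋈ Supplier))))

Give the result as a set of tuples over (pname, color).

{(Alpha, black), (Alpha, green), (Alpha, white), (Zephyr, black), (Zephyr, green), (Zephyr, white)}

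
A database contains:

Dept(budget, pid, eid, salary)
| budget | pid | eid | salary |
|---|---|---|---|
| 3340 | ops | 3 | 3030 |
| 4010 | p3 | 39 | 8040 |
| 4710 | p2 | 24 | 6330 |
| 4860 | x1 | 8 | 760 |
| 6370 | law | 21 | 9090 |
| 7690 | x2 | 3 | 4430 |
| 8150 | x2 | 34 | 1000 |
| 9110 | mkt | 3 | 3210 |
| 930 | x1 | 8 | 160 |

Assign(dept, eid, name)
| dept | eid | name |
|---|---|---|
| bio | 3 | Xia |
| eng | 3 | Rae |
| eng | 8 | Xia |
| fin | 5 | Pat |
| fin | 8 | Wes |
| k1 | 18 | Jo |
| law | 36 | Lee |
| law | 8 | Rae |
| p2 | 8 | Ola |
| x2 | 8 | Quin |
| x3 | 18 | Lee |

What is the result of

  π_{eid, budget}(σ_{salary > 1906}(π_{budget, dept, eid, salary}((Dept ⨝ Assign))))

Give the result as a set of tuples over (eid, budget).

Joining Dept and Assign on eid yields {(3340, ops, 3, 3030, bio, Xia), (3340, ops, 3, 3030, eng, Rae), (4860, x1, 8, 760, eng, Xia), (4860, x1, 8, 760, fin, Wes), (4860, x1, 8, 760, law, Rae), (4860, x1, 8, 760, p2, Ola), (4860, x1, 8, 760, x2, Quin), (7690, x2, 3, 4430, bio, Xia), (7690, x2, 3, 4430, eng, Rae), (9110, mkt, 3, 3210, bio, Xia), (9110, mkt, 3, 3210, eng, Rae), (930, x1, 8, 160, eng, Xia), (930, x1, 8, 160, fin, Wes), (930, x1, 8, 160, law, Rae), (930, x1, 8, 160, p2, Ola), (930, x1, 8, 160, x2, Quin)}.
π[budget, dept, eid, salary]: project onto (budget, dept, eid, salary) → {(3340, bio, 3, 3030), (3340, eng, 3, 3030), (4860, eng, 8, 760), (4860, fin, 8, 760), (4860, law, 8, 760), (4860, p2, 8, 760), (4860, x2, 8, 760), (7690, bio, 3, 4430), (7690, eng, 3, 4430), (9110, bio, 3, 3210), (9110, eng, 3, 3210), (930, eng, 8, 160), (930, fin, 8, 160), (930, law, 8, 160), (930, p2, 8, 160), (930, x2, 8, 160)}
Filtering on salary > 1906 leaves {(3340, bio, 3, 3030), (3340, eng, 3, 3030), (7690, bio, 3, 4430), (7690, eng, 3, 4430), (9110, bio, 3, 3210), (9110, eng, 3, 3210)}.
π[eid, budget]: project onto (eid, budget) (3 duplicate(s) eliminated) → {(3, 3340), (3, 7690), (3, 9110)}

{(3, 3340), (3, 7690), (3, 9110)}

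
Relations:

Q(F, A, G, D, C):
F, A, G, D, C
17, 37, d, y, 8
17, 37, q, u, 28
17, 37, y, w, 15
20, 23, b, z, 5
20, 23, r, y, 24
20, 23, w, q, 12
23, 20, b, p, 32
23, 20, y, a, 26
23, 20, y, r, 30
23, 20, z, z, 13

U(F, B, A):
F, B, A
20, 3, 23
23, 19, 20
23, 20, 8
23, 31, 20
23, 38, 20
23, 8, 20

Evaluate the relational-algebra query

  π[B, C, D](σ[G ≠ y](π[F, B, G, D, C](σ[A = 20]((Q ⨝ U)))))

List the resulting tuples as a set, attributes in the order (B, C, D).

Joining Q and U on F, A yields {(20, 23, b, z, 5, 3), (20, 23, r, y, 24, 3), (20, 23, w, q, 12, 3), (23, 20, b, p, 32, 19), (23, 20, b, p, 32, 31), (23, 20, b, p, 32, 38), (23, 20, b, p, 32, 8), (23, 20, y, a, 26, 19), (23, 20, y, a, 26, 31), (23, 20, y, a, 26, 38), (23, 20, y, a, 26, 8), (23, 20, y, r, 30, 19), (23, 20, y, r, 30, 31), (23, 20, y, r, 30, 38), (23, 20, y, r, 30, 8), (23, 20, z, z, 13, 19), (23, 20, z, z, 13, 31), (23, 20, z, z, 13, 38), (23, 20, z, z, 13, 8)}.
Apply σ_{A = 20}; surviving tuples: {(23, 20, b, p, 32, 19), (23, 20, b, p, 32, 31), (23, 20, b, p, 32, 38), (23, 20, b, p, 32, 8), (23, 20, y, a, 26, 19), (23, 20, y, a, 26, 31), (23, 20, y, a, 26, 38), (23, 20, y, a, 26, 8), (23, 20, y, r, 30, 19), (23, 20, y, r, 30, 31), (23, 20, y, r, 30, 38), (23, 20, y, r, 30, 8), (23, 20, z, z, 13, 19), (23, 20, z, z, 13, 31), (23, 20, z, z, 13, 38), (23, 20, z, z, 13, 8)}
π_{F, B, G, D, C} gives {(23, 19, b, p, 32), (23, 19, y, a, 26), (23, 19, y, r, 30), (23, 19, z, z, 13), (23, 31, b, p, 32), (23, 31, y, a, 26), (23, 31, y, r, 30), (23, 31, z, z, 13), (23, 38, b, p, 32), (23, 38, y, a, 26), (23, 38, y, r, 30), (23, 38, z, z, 13), (23, 8, b, p, 32), (23, 8, y, a, 26), (23, 8, y, r, 30), (23, 8, z, z, 13)}.
Apply σ_{G ≠ y}; surviving tuples: {(23, 19, b, p, 32), (23, 19, z, z, 13), (23, 31, b, p, 32), (23, 31, z, z, 13), (23, 38, b, p, 32), (23, 38, z, z, 13), (23, 8, b, p, 32), (23, 8, z, z, 13)}
π_{B, C, D} gives {(19, 13, z), (19, 32, p), (31, 13, z), (31, 32, p), (38, 13, z), (38, 32, p), (8, 13, z), (8, 32, p)}.

{(19, 13, z), (19, 32, p), (31, 13, z), (31, 32, p), (38, 13, z), (38, 32, p), (8, 13, z), (8, 32, p)}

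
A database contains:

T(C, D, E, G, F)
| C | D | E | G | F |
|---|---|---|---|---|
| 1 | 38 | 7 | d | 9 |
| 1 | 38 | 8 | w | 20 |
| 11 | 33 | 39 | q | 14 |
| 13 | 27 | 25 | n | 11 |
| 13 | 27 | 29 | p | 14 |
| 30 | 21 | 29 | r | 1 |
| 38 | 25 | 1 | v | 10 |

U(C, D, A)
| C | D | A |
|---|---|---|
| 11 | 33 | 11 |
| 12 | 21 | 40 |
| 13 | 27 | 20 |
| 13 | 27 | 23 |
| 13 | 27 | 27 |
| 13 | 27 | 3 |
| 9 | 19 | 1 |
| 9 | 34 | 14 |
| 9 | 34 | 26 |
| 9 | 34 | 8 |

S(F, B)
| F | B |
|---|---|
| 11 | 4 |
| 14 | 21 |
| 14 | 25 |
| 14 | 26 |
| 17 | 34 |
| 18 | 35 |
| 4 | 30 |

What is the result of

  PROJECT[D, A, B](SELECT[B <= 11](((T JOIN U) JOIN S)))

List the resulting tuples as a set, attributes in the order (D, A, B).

{(27, 20, 4), (27, 23, 4), (27, 27, 4), (27, 3, 4)}

T ⋈ U (natural join on C, D): {(11, 33, 39, q, 14, 11), (13, 27, 25, n, 11, 20), (13, 27, 25, n, 11, 23), (13, 27, 25, n, 11, 27), (13, 27, 25, n, 11, 3), (13, 27, 29, p, 14, 20), (13, 27, 29, p, 14, 23), (13, 27, 29, p, 14, 27), (13, 27, 29, p, 14, 3)}
(T JOIN U) ⋈ S (natural join on F): {(11, 33, 39, q, 14, 11, 21), (11, 33, 39, q, 14, 11, 25), (11, 33, 39, q, 14, 11, 26), (13, 27, 25, n, 11, 20, 4), (13, 27, 25, n, 11, 23, 4), (13, 27, 25, n, 11, 27, 4), (13, 27, 25, n, 11, 3, 4), (13, 27, 29, p, 14, 20, 21), (13, 27, 29, p, 14, 20, 25), (13, 27, 29, p, 14, 20, 26), (13, 27, 29, p, 14, 23, 21), (13, 27, 29, p, 14, 23, 25), (13, 27, 29, p, 14, 23, 26), (13, 27, 29, p, 14, 27, 21), (13, 27, 29, p, 14, 27, 25), (13, 27, 29, p, 14, 27, 26), (13, 27, 29, p, 14, 3, 21), (13, 27, 29, p, 14, 3, 25), (13, 27, 29, p, 14, 3, 26)}
Apply σ_{B <= 11}; surviving tuples: {(13, 27, 25, n, 11, 20, 4), (13, 27, 25, n, 11, 23, 4), (13, 27, 25, n, 11, 27, 4), (13, 27, 25, n, 11, 3, 4)}
Keep only column(s) D, A, B: {(27, 20, 4), (27, 23, 4), (27, 27, 4), (27, 3, 4)}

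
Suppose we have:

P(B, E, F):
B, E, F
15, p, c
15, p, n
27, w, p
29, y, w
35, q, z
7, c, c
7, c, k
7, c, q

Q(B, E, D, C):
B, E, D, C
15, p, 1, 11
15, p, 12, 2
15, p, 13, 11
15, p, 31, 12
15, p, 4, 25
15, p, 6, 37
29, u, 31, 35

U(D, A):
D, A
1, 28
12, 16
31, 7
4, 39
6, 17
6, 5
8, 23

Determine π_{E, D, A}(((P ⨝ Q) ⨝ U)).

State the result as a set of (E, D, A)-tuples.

{(p, 1, 28), (p, 12, 16), (p, 31, 7), (p, 4, 39), (p, 6, 17), (p, 6, 5)}

P ⋈ Q (natural join on B, E): {(15, p, c, 1, 11), (15, p, c, 12, 2), (15, p, c, 13, 11), (15, p, c, 31, 12), (15, p, c, 4, 25), (15, p, c, 6, 37), (15, p, n, 1, 11), (15, p, n, 12, 2), (15, p, n, 13, 11), (15, p, n, 31, 12), (15, p, n, 4, 25), (15, p, n, 6, 37)}
(P ⨝ Q) ⋈ U (natural join on D): {(15, p, c, 1, 11, 28), (15, p, c, 12, 2, 16), (15, p, c, 31, 12, 7), (15, p, c, 4, 25, 39), (15, p, c, 6, 37, 17), (15, p, c, 6, 37, 5), (15, p, n, 1, 11, 28), (15, p, n, 12, 2, 16), (15, p, n, 31, 12, 7), (15, p, n, 4, 25, 39), (15, p, n, 6, 37, 17), (15, p, n, 6, 37, 5)}
Projecting to E, D, A (6 duplicate(s) eliminated): {(p, 1, 28), (p, 12, 16), (p, 31, 7), (p, 4, 39), (p, 6, 17), (p, 6, 5)}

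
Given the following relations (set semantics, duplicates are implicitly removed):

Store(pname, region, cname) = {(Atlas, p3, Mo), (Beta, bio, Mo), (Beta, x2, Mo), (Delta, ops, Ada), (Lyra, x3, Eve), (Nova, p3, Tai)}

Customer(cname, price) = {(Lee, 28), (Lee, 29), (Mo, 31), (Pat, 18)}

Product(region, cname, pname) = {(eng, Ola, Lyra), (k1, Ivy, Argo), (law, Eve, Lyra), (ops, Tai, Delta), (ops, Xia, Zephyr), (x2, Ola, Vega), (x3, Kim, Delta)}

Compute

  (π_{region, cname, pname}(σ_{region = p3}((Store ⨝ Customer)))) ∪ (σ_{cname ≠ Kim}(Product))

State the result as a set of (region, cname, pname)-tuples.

{(eng, Ola, Lyra), (k1, Ivy, Argo), (law, Eve, Lyra), (ops, Tai, Delta), (ops, Xia, Zephyr), (p3, Mo, Atlas), (x2, Ola, Vega)}

Natural join on cname: {(Atlas, p3, Mo, 31), (Beta, bio, Mo, 31), (Beta, x2, Mo, 31)}
σ[region = p3]: keep tuples satisfying region = p3 → {(Atlas, p3, Mo, 31)}
π[region, cname, pname]: project onto (region, cname, pname) → {(p3, Mo, Atlas)}
σ[cname ≠ Kim]: keep tuples satisfying cname ≠ Kim → {(eng, Ola, Lyra), (k1, Ivy, Argo), (law, Eve, Lyra), (ops, Tai, Delta), (ops, Xia, Zephyr), (x2, Ola, Vega)}
Taking the union: {(eng, Ola, Lyra), (k1, Ivy, Argo), (law, Eve, Lyra), (ops, Tai, Delta), (ops, Xia, Zephyr), (p3, Mo, Atlas), (x2, Ola, Vega)}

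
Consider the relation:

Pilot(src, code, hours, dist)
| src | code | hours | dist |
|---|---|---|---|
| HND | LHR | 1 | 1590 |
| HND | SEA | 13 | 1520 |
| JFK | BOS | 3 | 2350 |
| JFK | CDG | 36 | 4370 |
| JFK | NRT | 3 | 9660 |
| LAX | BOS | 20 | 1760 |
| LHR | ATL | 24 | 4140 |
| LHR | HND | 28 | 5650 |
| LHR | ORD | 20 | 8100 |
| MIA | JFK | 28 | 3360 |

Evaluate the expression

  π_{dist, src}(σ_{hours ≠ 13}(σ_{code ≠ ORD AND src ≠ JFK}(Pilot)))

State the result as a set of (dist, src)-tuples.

{(1590, HND), (1760, LAX), (3360, MIA), (4140, LHR), (5650, LHR)}

Apply σ_{code ≠ ORD AND src ≠ JFK}; surviving tuples: {(HND, LHR, 1, 1590), (HND, SEA, 13, 1520), (LAX, BOS, 20, 1760), (LHR, ATL, 24, 4140), (LHR, HND, 28, 5650), (MIA, JFK, 28, 3360)}
Apply σ_{hours ≠ 13}; surviving tuples: {(HND, LHR, 1, 1590), (LAX, BOS, 20, 1760), (LHR, ATL, 24, 4140), (LHR, HND, 28, 5650), (MIA, JFK, 28, 3360)}
π_{dist, src} gives {(1590, HND), (1760, LAX), (3360, MIA), (4140, LHR), (5650, LHR)}.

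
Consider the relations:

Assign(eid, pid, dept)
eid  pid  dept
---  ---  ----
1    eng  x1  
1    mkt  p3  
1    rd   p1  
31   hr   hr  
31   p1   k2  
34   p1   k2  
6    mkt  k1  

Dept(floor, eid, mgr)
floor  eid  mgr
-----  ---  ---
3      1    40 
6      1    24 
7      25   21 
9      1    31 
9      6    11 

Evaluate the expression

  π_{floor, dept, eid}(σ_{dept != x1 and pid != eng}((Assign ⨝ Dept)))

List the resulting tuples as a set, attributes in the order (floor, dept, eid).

{(3, p1, 1), (3, p3, 1), (6, p1, 1), (6, p3, 1), (9, k1, 6), (9, p1, 1), (9, p3, 1)}

Natural join on eid: {(1, eng, x1, 3, 40), (1, eng, x1, 6, 24), (1, eng, x1, 9, 31), (1, mkt, p3, 3, 40), (1, mkt, p3, 6, 24), (1, mkt, p3, 9, 31), (1, rd, p1, 3, 40), (1, rd, p1, 6, 24), (1, rd, p1, 9, 31), (6, mkt, k1, 9, 11)}
σ[dept != x1 and pid != eng]: keep tuples satisfying dept != x1 and pid != eng → {(1, mkt, p3, 3, 40), (1, mkt, p3, 6, 24), (1, mkt, p3, 9, 31), (1, rd, p1, 3, 40), (1, rd, p1, 6, 24), (1, rd, p1, 9, 31), (6, mkt, k1, 9, 11)}
Keep only column(s) floor, dept, eid: {(3, p1, 1), (3, p3, 1), (6, p1, 1), (6, p3, 1), (9, k1, 6), (9, p1, 1), (9, p3, 1)}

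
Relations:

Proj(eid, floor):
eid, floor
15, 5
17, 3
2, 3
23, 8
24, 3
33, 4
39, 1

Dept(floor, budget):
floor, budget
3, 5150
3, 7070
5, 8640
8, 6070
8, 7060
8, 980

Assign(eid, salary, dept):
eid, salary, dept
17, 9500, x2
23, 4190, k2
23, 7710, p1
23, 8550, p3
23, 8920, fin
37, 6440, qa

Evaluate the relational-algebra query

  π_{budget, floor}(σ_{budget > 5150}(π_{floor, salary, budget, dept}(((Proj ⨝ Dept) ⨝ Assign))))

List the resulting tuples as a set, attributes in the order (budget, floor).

{(6070, 8), (7060, 8), (7070, 3)}

Proj ⋈ Dept (natural join on floor): {(15, 5, 8640), (17, 3, 5150), (17, 3, 7070), (2, 3, 5150), (2, 3, 7070), (23, 8, 6070), (23, 8, 7060), (23, 8, 980), (24, 3, 5150), (24, 3, 7070)}
(Proj ⨝ Dept) ⋈ Assign (natural join on eid): {(17, 3, 5150, 9500, x2), (17, 3, 7070, 9500, x2), (23, 8, 6070, 4190, k2), (23, 8, 6070, 7710, p1), (23, 8, 6070, 8550, p3), (23, 8, 6070, 8920, fin), (23, 8, 7060, 4190, k2), (23, 8, 7060, 7710, p1), (23, 8, 7060, 8550, p3), (23, 8, 7060, 8920, fin), (23, 8, 980, 4190, k2), (23, 8, 980, 7710, p1), (23, 8, 980, 8550, p3), (23, 8, 980, 8920, fin)}
Projecting to floor, salary, budget, dept: {(3, 9500, 5150, x2), (3, 9500, 7070, x2), (8, 4190, 6070, k2), (8, 4190, 7060, k2), (8, 4190, 980, k2), (8, 7710, 6070, p1), (8, 7710, 7060, p1), (8, 7710, 980, p1), (8, 8550, 6070, p3), (8, 8550, 7060, p3), (8, 8550, 980, p3), (8, 8920, 6070, fin), (8, 8920, 7060, fin), (8, 8920, 980, fin)}
Apply σ_{budget > 5150}; surviving tuples: {(3, 9500, 7070, x2), (8, 4190, 6070, k2), (8, 4190, 7060, k2), (8, 7710, 6070, p1), (8, 7710, 7060, p1), (8, 8550, 6070, p3), (8, 8550, 7060, p3), (8, 8920, 6070, fin), (8, 8920, 7060, fin)}
Projecting to budget, floor (6 duplicate(s) eliminated): {(6070, 8), (7060, 8), (7070, 3)}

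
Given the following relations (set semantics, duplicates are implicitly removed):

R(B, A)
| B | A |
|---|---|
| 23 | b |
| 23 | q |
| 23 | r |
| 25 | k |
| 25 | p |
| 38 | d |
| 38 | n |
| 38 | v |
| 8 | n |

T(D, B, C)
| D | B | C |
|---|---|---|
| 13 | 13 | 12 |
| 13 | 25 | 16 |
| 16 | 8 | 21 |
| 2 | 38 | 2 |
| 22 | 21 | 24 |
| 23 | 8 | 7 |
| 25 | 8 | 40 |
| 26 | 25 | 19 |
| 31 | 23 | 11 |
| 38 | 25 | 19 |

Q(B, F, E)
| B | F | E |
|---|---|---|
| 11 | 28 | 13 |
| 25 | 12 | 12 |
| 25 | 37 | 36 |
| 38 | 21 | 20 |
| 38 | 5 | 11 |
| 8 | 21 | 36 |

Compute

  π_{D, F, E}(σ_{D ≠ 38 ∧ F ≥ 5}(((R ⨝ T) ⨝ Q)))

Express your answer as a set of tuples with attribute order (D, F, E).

{(13, 12, 12), (13, 37, 36), (16, 21, 36), (2, 21, 20), (2, 5, 11), (23, 21, 36), (25, 21, 36), (26, 12, 12), (26, 37, 36)}

Joining R and T on B yields {(23, b, 31, 11), (23, q, 31, 11), (23, r, 31, 11), (25, k, 13, 16), (25, k, 26, 19), (25, k, 38, 19), (25, p, 13, 16), (25, p, 26, 19), (25, p, 38, 19), (38, d, 2, 2), (38, n, 2, 2), (38, v, 2, 2), (8, n, 16, 21), (8, n, 23, 7), (8, n, 25, 40)}.
Joining (R ⨝ T) and Q on B yields {(25, k, 13, 16, 12, 12), (25, k, 13, 16, 37, 36), (25, k, 26, 19, 12, 12), (25, k, 26, 19, 37, 36), (25, k, 38, 19, 12, 12), (25, k, 38, 19, 37, 36), (25, p, 13, 16, 12, 12), (25, p, 13, 16, 37, 36), (25, p, 26, 19, 12, 12), (25, p, 26, 19, 37, 36), (25, p, 38, 19, 12, 12), (25, p, 38, 19, 37, 36), (38, d, 2, 2, 21, 20), (38, d, 2, 2, 5, 11), (38, n, 2, 2, 21, 20), (38, n, 2, 2, 5, 11), (38, v, 2, 2, 21, 20), (38, v, 2, 2, 5, 11), (8, n, 16, 21, 21, 36), (8, n, 23, 7, 21, 36), (8, n, 25, 40, 21, 36)}.
Apply σ_{D ≠ 38 ∧ F ≥ 5}; surviving tuples: {(25, k, 13, 16, 12, 12), (25, k, 13, 16, 37, 36), (25, k, 26, 19, 12, 12), (25, k, 26, 19, 37, 36), (25, p, 13, 16, 12, 12), (25, p, 13, 16, 37, 36), (25, p, 26, 19, 12, 12), (25, p, 26, 19, 37, 36), (38, d, 2, 2, 21, 20), (38, d, 2, 2, 5, 11), (38, n, 2, 2, 21, 20), (38, n, 2, 2, 5, 11), (38, v, 2, 2, 21, 20), (38, v, 2, 2, 5, 11), (8, n, 16, 21, 21, 36), (8, n, 23, 7, 21, 36), (8, n, 25, 40, 21, 36)}
π[D, F, E]: project onto (D, F, E) (8 duplicate(s) eliminated) → {(13, 12, 12), (13, 37, 36), (16, 21, 36), (2, 21, 20), (2, 5, 11), (23, 21, 36), (25, 21, 36), (26, 12, 12), (26, 37, 36)}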